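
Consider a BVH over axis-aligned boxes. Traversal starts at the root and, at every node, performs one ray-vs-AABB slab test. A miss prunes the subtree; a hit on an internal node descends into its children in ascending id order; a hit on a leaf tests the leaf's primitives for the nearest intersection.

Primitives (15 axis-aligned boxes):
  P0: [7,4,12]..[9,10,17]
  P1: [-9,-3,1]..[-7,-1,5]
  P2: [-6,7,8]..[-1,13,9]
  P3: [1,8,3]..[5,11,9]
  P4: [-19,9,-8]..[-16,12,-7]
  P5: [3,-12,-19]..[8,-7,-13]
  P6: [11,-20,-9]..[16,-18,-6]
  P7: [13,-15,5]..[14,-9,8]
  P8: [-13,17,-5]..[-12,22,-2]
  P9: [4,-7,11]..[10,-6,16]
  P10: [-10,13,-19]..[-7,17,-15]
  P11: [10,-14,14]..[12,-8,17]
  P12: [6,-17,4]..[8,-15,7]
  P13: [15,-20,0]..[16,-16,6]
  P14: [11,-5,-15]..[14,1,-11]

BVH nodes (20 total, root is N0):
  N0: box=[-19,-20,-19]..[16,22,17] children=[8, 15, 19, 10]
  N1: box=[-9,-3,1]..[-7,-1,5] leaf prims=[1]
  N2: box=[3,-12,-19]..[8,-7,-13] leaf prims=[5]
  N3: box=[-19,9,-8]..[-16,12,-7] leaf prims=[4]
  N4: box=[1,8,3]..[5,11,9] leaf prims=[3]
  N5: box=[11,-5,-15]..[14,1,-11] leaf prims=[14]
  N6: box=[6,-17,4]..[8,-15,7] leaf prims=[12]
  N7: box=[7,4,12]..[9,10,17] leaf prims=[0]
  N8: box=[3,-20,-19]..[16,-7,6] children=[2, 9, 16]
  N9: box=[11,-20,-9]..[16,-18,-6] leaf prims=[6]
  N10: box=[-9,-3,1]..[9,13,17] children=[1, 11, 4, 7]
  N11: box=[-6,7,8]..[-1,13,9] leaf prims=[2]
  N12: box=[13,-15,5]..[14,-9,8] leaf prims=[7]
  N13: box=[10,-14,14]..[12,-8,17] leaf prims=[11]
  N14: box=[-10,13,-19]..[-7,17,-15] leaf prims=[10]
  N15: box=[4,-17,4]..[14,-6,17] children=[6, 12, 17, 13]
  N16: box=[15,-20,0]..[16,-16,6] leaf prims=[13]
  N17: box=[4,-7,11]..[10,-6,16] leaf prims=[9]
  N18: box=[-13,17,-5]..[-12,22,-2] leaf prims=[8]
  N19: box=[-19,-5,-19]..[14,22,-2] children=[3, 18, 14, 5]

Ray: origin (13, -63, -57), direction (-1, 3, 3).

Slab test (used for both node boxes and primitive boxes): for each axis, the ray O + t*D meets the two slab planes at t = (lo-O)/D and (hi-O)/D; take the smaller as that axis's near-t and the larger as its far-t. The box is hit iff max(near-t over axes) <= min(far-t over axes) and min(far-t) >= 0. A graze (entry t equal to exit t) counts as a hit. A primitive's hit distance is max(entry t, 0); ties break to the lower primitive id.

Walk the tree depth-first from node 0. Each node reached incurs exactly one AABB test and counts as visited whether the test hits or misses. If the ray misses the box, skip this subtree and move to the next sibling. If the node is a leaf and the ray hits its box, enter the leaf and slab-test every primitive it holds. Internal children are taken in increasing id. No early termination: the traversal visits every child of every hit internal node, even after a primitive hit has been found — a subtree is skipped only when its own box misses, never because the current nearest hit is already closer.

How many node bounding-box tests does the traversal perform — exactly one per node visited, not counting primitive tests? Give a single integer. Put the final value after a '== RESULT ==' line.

Trace the traversal:
N0 x:[-3,32] y:[43/3,85/3] z:[38/3,74/3] -> hit [43/3,74/3], descend [8, 10, 15, 19]
  N8 x:[-3,10] y:[43/3,56/3] z:[38/3,21] -> miss, prune
  N10 x:[4,22] y:[20,76/3] z:[58/3,74/3] -> hit [20,22], descend [1, 4, 7, 11]
    N1 x:[20,22] y:[20,62/3] z:[58/3,62/3] -> hit [20,62/3] leaf, test {P1@t=20}
    N4 x:[8,12] y:[71/3,74/3] z:[20,22] -> miss, prune
    N7 x:[4,6] y:[67/3,73/3] z:[23,74/3] -> miss, prune
    N11 x:[14,19] y:[70/3,76/3] z:[65/3,22] -> miss, prune
  N15 x:[-1,9] y:[46/3,19] z:[61/3,74/3] -> miss, prune
  N19 x:[-1,32] y:[58/3,85/3] z:[38/3,55/3] -> miss, prune

9 AABB tests over nodes [0, 8, 10, 1, 4, 7, 11, 15, 19]; 1 leaf entered; closest P1.

== RESULT ==
9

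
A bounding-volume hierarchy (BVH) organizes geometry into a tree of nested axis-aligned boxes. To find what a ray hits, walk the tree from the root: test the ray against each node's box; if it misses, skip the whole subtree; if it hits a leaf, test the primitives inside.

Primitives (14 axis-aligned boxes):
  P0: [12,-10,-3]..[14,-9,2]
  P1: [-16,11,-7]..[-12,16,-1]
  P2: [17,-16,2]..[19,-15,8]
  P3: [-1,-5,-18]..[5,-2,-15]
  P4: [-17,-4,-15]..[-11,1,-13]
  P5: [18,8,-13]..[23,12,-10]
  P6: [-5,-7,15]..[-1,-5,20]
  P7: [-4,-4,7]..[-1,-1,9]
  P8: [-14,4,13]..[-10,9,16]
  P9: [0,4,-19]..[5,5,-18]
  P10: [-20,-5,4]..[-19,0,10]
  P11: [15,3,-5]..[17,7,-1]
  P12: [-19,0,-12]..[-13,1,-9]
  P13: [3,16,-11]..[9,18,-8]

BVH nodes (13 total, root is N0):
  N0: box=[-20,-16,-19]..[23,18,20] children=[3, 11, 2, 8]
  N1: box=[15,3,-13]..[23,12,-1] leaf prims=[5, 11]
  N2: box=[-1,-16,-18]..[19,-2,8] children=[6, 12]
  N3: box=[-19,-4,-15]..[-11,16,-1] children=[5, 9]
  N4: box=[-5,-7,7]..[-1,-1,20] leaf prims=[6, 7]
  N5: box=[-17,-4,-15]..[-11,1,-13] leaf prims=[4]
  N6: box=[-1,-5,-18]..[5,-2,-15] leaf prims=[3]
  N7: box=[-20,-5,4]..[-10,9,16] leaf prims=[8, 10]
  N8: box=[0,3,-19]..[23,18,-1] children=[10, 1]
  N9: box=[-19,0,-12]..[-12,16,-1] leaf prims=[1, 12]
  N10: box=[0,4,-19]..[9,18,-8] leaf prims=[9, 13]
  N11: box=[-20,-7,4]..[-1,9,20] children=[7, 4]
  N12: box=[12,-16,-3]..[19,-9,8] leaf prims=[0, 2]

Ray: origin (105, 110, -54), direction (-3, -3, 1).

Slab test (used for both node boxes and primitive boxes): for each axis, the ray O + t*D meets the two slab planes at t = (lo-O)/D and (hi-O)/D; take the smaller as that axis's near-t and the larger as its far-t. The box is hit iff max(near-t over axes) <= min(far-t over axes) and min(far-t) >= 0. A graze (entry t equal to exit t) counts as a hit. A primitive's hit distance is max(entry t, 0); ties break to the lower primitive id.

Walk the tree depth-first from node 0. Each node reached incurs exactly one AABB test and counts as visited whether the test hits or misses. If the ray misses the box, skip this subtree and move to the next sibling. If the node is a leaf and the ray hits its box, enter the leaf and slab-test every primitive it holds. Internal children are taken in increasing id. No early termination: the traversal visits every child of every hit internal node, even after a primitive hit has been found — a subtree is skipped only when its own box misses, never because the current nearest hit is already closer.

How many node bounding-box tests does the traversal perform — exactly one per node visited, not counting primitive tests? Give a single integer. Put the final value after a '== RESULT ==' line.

Trace the traversal:
N0 x:[82/3,125/3] y:[92/3,42] z:[35,74] -> hit [35,125/3], descend [2, 3, 8, 11]
  N2 x:[86/3,106/3] y:[112/3,42] z:[36,62] -> miss, prune
  N3 x:[116/3,124/3] y:[94/3,38] z:[39,53] -> miss, prune
  N8 x:[82/3,35] y:[92/3,107/3] z:[35,53] -> hit [35,35], descend [1, 10]
    N1 x:[82/3,30] y:[98/3,107/3] z:[41,53] -> miss, prune
    N10 x:[32,35] y:[92/3,106/3] z:[35,46] -> hit [35,35] leaf, test {P9@t=35, P13(miss)}
  N11 x:[106/3,125/3] y:[101/3,39] z:[58,74] -> miss, prune

Summary -> nodes [0, 2, 3, 8, 1, 10, 11]; box-tests=7; leaf-entries=1; first=P9

== RESULT ==
7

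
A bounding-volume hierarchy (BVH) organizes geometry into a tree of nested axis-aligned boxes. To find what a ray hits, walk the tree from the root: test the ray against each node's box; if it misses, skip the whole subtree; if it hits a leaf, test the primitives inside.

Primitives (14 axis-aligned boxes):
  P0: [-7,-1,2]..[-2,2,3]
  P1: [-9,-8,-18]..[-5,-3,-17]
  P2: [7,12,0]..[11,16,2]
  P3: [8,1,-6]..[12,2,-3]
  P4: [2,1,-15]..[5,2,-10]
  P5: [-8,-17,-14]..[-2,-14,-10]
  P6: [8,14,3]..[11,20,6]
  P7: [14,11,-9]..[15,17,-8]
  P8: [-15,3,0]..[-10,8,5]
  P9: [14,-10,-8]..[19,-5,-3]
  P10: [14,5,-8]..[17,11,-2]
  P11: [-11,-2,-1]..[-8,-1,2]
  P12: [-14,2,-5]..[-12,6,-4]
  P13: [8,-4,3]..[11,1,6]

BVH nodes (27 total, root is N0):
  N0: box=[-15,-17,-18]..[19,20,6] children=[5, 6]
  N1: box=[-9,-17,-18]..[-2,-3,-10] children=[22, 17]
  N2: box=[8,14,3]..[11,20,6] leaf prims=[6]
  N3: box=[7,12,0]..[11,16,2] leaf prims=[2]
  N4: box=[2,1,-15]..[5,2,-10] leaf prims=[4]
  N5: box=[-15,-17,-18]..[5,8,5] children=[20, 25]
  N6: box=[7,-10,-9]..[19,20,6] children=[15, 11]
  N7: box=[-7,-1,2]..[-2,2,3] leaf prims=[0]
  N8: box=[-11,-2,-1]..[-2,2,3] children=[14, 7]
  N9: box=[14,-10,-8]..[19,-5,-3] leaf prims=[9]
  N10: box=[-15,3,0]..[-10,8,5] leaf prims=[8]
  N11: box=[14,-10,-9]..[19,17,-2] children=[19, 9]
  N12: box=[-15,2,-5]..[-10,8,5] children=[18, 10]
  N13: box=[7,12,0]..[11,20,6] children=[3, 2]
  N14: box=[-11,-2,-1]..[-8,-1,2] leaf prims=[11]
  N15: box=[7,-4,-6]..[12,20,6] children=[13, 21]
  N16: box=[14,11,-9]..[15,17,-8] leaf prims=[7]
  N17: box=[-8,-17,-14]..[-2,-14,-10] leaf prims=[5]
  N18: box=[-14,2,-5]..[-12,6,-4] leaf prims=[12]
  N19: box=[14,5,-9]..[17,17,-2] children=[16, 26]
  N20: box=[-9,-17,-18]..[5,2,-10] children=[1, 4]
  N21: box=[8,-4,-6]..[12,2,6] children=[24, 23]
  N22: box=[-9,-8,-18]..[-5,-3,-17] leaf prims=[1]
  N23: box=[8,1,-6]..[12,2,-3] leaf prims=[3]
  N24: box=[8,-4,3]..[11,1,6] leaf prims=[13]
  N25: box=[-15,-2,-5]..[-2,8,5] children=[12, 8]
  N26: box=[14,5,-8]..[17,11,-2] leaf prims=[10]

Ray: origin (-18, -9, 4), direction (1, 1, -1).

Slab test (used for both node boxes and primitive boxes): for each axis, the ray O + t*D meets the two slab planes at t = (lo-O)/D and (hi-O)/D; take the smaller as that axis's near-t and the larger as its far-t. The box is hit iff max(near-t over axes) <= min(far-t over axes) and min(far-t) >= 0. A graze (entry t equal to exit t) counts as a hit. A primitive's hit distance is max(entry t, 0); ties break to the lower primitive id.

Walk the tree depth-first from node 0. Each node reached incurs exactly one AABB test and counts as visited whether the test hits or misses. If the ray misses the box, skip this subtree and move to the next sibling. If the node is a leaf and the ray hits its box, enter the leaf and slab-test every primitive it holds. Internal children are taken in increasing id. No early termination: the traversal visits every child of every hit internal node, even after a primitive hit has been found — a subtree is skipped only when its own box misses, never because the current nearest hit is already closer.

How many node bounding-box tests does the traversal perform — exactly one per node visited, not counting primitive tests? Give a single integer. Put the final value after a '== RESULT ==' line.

Walk:
N0 x:[3,37] y:[-8,29] z:[-2,22] -> hit [3,22], descend [5, 6]
  N5 x:[3,23] y:[-8,17] z:[-1,22] -> hit [3,17], descend [20, 25]
    N20 x:[9,23] y:[-8,11] z:[14,22] -> miss, prune
    N25 x:[3,16] y:[7,17] z:[-1,9] -> hit [7,9], descend [8, 12]
      N8 x:[7,16] y:[7,11] z:[1,5] -> miss, prune
      N12 x:[3,8] y:[11,17] z:[-1,9] -> miss, prune
  N6 x:[25,37] y:[-1,29] z:[-2,13] -> miss, prune

order=[0, 5, 20, 25, 8, 12, 6]  |boxes|=7  |leaves|=0  hit=miss

== RESULT ==
7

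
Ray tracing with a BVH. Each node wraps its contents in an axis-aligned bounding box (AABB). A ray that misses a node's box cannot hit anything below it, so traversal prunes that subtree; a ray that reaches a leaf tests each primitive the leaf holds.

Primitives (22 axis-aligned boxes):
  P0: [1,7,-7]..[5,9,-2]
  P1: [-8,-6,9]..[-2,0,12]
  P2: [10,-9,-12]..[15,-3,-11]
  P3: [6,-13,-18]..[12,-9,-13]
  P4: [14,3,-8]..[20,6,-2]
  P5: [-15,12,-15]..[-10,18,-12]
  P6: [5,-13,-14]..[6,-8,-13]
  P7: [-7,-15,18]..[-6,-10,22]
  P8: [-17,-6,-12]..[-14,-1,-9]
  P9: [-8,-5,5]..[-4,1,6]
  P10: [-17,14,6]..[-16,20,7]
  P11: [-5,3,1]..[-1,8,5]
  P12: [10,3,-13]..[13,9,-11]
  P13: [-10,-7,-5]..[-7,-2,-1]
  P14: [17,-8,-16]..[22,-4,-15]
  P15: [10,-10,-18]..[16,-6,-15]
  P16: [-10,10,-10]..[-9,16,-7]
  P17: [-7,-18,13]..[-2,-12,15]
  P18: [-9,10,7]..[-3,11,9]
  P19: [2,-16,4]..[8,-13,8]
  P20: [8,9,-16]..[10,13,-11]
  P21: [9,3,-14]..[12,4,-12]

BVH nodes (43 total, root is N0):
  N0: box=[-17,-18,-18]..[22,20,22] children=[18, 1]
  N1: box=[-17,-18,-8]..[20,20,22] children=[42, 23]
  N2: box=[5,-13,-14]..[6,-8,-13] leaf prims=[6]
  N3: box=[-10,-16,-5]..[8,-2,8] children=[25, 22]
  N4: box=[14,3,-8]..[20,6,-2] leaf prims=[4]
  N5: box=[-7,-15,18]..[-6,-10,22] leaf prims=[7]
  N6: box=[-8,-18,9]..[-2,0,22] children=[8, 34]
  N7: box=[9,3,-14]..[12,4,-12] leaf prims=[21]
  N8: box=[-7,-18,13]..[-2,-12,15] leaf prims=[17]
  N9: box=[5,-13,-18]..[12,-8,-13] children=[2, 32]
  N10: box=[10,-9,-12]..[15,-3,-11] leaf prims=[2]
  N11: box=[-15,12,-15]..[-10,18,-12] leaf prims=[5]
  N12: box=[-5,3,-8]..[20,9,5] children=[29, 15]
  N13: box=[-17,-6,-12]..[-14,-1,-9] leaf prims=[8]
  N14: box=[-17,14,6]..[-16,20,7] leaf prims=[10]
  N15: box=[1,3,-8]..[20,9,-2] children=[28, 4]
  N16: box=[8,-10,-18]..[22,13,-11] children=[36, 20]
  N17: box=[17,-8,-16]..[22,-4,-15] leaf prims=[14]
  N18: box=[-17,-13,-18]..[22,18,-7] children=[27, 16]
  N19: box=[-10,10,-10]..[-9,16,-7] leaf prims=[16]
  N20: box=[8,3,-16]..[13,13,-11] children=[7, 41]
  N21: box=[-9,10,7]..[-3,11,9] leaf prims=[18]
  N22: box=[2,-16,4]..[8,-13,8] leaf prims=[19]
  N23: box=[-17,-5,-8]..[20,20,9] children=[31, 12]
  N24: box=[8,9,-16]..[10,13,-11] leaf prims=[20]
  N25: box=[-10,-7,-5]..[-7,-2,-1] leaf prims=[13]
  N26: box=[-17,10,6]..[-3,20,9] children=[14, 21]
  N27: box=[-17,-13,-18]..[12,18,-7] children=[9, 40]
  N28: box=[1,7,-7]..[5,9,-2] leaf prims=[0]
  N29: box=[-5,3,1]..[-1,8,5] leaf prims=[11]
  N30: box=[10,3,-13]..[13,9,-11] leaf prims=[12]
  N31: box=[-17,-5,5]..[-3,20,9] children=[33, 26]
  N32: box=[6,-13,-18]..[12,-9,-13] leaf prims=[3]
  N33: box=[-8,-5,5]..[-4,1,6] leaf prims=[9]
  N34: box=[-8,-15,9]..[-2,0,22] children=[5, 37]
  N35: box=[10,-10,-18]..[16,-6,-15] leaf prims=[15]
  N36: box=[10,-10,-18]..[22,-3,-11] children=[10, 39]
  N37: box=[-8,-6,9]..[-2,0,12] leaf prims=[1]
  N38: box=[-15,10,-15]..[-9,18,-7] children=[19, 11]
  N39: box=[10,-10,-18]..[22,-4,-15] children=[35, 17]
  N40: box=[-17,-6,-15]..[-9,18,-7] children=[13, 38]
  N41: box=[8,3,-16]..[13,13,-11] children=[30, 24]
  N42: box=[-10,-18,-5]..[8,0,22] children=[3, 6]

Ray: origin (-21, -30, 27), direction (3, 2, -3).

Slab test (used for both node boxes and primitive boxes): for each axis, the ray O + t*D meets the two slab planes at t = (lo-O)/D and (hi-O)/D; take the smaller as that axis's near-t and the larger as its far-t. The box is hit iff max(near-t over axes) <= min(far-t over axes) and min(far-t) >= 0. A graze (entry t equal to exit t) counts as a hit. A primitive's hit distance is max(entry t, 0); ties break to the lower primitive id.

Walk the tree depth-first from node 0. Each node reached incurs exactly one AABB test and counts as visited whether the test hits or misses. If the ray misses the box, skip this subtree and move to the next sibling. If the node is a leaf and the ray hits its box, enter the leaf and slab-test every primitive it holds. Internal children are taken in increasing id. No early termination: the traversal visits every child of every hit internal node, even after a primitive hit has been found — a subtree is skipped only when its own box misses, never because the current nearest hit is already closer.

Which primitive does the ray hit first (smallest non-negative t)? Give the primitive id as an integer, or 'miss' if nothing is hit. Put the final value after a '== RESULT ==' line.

Trace the traversal:
N0 x:[4/3,43/3] y:[6,25] z:[5/3,15] -> hit [6,43/3], descend [1, 18]
  N1 x:[4/3,41/3] y:[6,25] z:[5/3,35/3] -> hit [6,35/3], descend [23, 42]
    N23 x:[4/3,41/3] y:[25/2,25] z:[6,35/3] -> miss, prune
    N42 x:[11/3,29/3] y:[6,15] z:[5/3,32/3] -> hit [6,29/3], descend [3, 6]
      N3 x:[11/3,29/3] y:[7,14] z:[19/3,32/3] -> hit [7,29/3], descend [22, 25]
        N22 x:[23/3,29/3] y:[7,17/2] z:[19/3,23/3] -> hit [23/3,23/3] leaf, test {P19@t=23/3}
        N25 x:[11/3,14/3] y:[23/2,14] z:[28/3,32/3] -> miss, prune
      N6 x:[13/3,19/3] y:[6,15] z:[5/3,6] -> hit [6,6], descend [8, 34]
        N8 x:[14/3,19/3] y:[6,9] z:[4,14/3] -> miss, prune
        N34 x:[13/3,19/3] y:[15/2,15] z:[5/3,6] -> miss, prune
  N18 x:[4/3,43/3] y:[17/2,24] z:[34/3,15] -> hit [34/3,43/3], descend [16, 27]
    N16 x:[29/3,43/3] y:[10,43/2] z:[38/3,15] -> hit [38/3,43/3], descend [20, 36]
      N20 x:[29/3,34/3] y:[33/2,43/2] z:[38/3,43/3] -> miss, prune
      N36 x:[31/3,43/3] y:[10,27/2] z:[38/3,15] -> hit [38/3,27/2], descend [10, 39]
        N10 x:[31/3,12] y:[21/2,27/2] z:[38/3,13] -> miss, prune
        N39 x:[31/3,43/3] y:[10,13] z:[14,15] -> miss, prune
    N27 x:[4/3,11] y:[17/2,24] z:[34/3,15] -> miss, prune

Visited [0, 1, 23, 42, 3, 22, 25, 6, 8, 34, 18, 16, 20, 36, 10, 39, 27]. Tests: 17 box, 1 leaf. Nearest: P19.

== RESULT ==
19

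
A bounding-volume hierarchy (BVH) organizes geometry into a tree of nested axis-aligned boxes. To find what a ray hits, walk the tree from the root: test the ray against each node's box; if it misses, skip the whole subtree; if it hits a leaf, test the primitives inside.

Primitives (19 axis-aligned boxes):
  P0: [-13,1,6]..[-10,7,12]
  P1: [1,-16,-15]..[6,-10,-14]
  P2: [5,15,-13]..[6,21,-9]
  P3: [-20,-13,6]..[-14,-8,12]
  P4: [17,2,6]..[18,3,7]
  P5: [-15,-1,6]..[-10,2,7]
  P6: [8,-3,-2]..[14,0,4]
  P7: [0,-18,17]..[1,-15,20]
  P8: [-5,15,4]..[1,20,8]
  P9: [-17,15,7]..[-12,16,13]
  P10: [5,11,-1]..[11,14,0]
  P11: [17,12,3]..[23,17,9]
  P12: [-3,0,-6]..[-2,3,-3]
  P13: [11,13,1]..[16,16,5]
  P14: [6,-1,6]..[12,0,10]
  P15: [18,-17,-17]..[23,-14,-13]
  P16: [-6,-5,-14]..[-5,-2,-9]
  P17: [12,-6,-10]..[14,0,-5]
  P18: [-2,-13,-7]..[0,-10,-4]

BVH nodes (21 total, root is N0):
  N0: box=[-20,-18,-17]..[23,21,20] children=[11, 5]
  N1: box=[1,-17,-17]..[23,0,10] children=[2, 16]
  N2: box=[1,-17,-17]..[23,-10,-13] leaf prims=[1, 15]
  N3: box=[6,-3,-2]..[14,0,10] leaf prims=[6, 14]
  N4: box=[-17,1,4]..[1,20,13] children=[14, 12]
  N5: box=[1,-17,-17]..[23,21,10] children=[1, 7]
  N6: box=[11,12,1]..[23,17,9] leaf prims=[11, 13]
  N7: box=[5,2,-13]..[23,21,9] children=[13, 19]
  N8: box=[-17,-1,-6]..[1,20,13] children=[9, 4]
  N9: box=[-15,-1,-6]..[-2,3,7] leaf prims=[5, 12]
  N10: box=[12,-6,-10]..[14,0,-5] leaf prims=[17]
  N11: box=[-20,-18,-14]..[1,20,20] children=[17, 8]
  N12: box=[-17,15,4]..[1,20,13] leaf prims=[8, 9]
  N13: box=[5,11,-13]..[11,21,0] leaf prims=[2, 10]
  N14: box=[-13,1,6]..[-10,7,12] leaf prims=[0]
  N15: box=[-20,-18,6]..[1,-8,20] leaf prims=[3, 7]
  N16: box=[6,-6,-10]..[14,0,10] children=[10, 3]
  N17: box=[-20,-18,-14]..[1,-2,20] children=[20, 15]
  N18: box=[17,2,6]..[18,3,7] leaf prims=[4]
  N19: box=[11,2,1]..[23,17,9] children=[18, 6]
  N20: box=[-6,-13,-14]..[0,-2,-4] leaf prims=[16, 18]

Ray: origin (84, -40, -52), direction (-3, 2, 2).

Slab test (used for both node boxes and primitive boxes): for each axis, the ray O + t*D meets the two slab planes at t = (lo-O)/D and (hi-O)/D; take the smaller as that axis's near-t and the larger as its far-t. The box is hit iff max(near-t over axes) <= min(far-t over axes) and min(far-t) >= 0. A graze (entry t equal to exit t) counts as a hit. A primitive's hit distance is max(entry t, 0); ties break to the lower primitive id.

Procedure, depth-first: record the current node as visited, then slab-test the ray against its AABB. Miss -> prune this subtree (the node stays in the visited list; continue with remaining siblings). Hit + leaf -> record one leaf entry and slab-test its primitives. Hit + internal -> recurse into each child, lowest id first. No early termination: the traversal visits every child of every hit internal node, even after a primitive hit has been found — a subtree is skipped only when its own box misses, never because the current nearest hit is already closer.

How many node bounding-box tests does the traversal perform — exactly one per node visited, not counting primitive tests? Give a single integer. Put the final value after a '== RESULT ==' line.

Traverse from the root:
N0 x:[61/3,104/3] y:[11,61/2] z:[35/2,36] -> hit [61/3,61/2], descend [5, 11]
  N5 x:[61/3,83/3] y:[23/2,61/2] z:[35/2,31] -> hit [61/3,83/3], descend [1, 7]
    N1 x:[61/3,83/3] y:[23/2,20] z:[35/2,31] -> miss, prune
    N7 x:[61/3,79/3] y:[21,61/2] z:[39/2,61/2] -> hit [21,79/3], descend [13, 19]
      N13 x:[73/3,79/3] y:[51/2,61/2] z:[39/2,26] -> hit [51/2,26] leaf, test {P2(miss), P10@t=51/2}
      N19 x:[61/3,73/3] y:[21,57/2] z:[53/2,61/2] -> miss, prune
  N11 x:[83/3,104/3] y:[11,30] z:[19,36] -> hit [83/3,30], descend [8, 17]
    N8 x:[83/3,101/3] y:[39/2,30] z:[23,65/2] -> hit [83/3,30], descend [4, 9]
      N4 x:[83/3,101/3] y:[41/2,30] z:[28,65/2] -> hit [28,30], descend [12, 14]
        N12 x:[83/3,101/3] y:[55/2,30] z:[28,65/2] -> hit [28,30] leaf, test {P8@t=28, P9(miss)}
        N14 x:[94/3,97/3] y:[41/2,47/2] z:[29,32] -> miss, prune
      N9 x:[86/3,33] y:[39/2,43/2] z:[23,59/2] -> miss, prune
    N17 x:[83/3,104/3] y:[11,19] z:[19,36] -> miss, prune

Summary -> nodes [0, 5, 1, 7, 13, 19, 11, 8, 4, 12, 14, 9, 17]; box-tests=13; leaf-entries=2; first=P10

== RESULT ==
13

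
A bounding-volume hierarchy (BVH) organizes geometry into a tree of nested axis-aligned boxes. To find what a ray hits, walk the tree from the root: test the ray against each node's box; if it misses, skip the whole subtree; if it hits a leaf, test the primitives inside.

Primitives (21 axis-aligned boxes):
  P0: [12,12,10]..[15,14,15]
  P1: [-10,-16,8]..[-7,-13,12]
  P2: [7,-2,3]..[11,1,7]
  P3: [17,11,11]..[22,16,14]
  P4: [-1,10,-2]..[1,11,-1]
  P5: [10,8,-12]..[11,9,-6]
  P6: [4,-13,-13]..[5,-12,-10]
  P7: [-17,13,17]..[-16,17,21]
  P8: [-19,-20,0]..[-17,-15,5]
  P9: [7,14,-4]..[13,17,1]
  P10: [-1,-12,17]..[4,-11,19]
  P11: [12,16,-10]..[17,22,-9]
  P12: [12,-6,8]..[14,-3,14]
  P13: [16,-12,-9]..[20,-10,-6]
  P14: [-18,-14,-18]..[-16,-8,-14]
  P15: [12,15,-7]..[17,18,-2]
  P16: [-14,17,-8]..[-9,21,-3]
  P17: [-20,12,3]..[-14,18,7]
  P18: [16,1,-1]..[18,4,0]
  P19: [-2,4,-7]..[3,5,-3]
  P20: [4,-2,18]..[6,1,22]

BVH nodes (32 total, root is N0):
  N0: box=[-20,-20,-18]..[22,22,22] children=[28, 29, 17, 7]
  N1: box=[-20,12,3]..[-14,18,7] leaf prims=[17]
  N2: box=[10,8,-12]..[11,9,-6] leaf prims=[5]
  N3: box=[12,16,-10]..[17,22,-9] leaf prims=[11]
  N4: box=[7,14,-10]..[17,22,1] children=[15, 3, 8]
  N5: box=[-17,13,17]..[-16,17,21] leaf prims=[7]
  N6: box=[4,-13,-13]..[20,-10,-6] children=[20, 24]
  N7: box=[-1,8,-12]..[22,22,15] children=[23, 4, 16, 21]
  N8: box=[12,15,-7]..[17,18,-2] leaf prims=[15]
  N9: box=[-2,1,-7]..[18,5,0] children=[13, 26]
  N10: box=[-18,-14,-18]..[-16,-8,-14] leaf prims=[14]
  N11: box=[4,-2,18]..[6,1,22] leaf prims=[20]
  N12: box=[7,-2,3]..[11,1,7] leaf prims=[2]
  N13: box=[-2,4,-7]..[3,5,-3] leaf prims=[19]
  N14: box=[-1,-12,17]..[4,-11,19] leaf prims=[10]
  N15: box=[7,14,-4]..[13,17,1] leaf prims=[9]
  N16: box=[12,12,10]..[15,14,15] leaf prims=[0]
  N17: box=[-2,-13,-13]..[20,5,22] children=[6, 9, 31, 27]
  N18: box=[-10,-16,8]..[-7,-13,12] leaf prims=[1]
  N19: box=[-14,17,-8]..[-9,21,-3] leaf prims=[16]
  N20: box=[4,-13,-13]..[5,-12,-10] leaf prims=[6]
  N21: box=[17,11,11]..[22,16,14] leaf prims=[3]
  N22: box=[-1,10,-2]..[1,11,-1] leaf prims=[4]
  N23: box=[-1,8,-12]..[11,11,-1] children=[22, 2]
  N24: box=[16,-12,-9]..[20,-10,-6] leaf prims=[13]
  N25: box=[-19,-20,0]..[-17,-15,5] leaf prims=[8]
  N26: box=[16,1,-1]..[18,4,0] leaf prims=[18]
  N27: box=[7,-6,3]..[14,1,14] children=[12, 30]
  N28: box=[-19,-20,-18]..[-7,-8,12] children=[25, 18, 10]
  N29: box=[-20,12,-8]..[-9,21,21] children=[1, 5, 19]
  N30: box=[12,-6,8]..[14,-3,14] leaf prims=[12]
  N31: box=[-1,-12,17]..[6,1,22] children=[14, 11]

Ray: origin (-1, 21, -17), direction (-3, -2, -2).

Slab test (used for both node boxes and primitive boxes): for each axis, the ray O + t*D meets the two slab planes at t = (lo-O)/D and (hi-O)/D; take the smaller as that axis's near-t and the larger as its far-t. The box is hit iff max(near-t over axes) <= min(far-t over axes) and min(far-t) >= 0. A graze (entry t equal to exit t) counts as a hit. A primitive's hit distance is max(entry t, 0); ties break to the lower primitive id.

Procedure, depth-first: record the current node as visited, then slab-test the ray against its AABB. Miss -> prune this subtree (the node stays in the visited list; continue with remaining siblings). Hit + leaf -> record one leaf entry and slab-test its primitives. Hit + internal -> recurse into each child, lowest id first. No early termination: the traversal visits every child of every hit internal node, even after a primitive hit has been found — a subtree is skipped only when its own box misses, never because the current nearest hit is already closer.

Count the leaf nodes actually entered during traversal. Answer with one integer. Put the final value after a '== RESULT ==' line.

Walk:
N0 x:[-23/3,19/3] y:[-1/2,41/2] z:[-39/2,1/2] -> hit [-1/2,1/2], descend [7, 17, 28, 29]
  N7 x:[-23/3,0] y:[-1/2,13/2] z:[-16,-5/2] -> miss, prune
  N17 x:[-7,1/3] y:[8,17] z:[-39/2,-2] -> miss, prune
  N28 x:[2,6] y:[29/2,41/2] z:[-29/2,1/2] -> miss, prune
  N29 x:[8/3,19/3] y:[0,9/2] z:[-19,-9/2] -> miss, prune

order=[0, 7, 17, 28, 29]  |boxes|=5  |leaves|=0  hit=miss

== RESULT ==
0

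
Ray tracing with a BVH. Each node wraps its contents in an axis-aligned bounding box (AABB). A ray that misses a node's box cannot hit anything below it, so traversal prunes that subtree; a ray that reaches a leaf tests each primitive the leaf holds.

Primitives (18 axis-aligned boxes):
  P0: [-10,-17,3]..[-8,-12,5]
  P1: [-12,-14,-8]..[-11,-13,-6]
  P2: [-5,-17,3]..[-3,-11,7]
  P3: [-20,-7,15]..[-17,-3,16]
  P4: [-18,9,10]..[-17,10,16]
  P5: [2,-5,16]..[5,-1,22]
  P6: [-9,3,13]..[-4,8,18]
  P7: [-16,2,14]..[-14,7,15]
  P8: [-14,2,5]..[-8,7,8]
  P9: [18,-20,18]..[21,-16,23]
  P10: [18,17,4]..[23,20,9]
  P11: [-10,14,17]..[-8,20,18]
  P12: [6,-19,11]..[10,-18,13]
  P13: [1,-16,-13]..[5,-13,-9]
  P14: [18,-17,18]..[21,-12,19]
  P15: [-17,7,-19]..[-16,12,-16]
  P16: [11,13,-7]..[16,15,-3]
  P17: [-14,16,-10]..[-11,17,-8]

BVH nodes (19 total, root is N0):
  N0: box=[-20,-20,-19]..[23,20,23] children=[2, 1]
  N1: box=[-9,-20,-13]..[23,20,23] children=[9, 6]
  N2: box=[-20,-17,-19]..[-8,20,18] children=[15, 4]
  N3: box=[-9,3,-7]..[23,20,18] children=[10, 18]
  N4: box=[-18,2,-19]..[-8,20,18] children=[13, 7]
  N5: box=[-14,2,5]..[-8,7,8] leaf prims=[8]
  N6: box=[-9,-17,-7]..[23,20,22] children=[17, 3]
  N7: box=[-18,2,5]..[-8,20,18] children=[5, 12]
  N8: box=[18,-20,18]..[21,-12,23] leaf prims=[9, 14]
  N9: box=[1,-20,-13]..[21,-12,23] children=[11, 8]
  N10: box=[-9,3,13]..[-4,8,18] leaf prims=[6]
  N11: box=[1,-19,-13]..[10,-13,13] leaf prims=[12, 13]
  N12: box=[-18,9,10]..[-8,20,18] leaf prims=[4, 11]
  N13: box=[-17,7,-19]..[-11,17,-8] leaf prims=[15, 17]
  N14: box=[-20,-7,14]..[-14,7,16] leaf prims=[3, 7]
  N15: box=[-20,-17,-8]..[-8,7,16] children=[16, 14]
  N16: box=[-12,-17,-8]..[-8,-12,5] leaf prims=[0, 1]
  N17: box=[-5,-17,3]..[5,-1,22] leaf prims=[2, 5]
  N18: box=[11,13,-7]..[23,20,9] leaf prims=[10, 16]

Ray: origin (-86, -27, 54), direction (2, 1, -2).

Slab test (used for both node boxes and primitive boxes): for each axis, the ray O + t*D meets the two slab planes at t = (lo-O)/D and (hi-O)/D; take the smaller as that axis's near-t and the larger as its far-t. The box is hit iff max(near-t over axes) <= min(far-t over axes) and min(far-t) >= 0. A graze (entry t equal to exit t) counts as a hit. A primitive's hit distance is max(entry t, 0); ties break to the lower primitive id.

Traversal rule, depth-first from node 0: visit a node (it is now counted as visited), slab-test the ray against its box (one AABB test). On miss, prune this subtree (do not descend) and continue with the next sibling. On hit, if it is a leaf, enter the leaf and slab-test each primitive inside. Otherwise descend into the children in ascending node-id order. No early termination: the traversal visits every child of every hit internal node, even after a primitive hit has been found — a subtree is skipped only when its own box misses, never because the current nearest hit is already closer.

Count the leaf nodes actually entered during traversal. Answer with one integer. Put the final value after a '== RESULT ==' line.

Walk:
N0 x:[33,109/2] y:[7,47] z:[31/2,73/2] -> hit [33,73/2], descend [1, 2]
  N1 x:[77/2,109/2] y:[7,47] z:[31/2,67/2] -> miss, prune
  N2 x:[33,39] y:[10,47] z:[18,73/2] -> hit [33,73/2], descend [4, 15]
    N4 x:[34,39] y:[29,47] z:[18,73/2] -> hit [34,73/2], descend [7, 13]
      N7 x:[34,39] y:[29,47] z:[18,49/2] -> miss, prune
      N13 x:[69/2,75/2] y:[34,44] z:[31,73/2] -> hit [69/2,73/2] leaf, test {P15@t=35, P17(miss)}
    N15 x:[33,39] y:[10,34] z:[19,31] -> miss, prune

7 AABB tests over nodes [0, 1, 2, 4, 7, 13, 15]; 1 leaf entered; closest P15.

== RESULT ==
1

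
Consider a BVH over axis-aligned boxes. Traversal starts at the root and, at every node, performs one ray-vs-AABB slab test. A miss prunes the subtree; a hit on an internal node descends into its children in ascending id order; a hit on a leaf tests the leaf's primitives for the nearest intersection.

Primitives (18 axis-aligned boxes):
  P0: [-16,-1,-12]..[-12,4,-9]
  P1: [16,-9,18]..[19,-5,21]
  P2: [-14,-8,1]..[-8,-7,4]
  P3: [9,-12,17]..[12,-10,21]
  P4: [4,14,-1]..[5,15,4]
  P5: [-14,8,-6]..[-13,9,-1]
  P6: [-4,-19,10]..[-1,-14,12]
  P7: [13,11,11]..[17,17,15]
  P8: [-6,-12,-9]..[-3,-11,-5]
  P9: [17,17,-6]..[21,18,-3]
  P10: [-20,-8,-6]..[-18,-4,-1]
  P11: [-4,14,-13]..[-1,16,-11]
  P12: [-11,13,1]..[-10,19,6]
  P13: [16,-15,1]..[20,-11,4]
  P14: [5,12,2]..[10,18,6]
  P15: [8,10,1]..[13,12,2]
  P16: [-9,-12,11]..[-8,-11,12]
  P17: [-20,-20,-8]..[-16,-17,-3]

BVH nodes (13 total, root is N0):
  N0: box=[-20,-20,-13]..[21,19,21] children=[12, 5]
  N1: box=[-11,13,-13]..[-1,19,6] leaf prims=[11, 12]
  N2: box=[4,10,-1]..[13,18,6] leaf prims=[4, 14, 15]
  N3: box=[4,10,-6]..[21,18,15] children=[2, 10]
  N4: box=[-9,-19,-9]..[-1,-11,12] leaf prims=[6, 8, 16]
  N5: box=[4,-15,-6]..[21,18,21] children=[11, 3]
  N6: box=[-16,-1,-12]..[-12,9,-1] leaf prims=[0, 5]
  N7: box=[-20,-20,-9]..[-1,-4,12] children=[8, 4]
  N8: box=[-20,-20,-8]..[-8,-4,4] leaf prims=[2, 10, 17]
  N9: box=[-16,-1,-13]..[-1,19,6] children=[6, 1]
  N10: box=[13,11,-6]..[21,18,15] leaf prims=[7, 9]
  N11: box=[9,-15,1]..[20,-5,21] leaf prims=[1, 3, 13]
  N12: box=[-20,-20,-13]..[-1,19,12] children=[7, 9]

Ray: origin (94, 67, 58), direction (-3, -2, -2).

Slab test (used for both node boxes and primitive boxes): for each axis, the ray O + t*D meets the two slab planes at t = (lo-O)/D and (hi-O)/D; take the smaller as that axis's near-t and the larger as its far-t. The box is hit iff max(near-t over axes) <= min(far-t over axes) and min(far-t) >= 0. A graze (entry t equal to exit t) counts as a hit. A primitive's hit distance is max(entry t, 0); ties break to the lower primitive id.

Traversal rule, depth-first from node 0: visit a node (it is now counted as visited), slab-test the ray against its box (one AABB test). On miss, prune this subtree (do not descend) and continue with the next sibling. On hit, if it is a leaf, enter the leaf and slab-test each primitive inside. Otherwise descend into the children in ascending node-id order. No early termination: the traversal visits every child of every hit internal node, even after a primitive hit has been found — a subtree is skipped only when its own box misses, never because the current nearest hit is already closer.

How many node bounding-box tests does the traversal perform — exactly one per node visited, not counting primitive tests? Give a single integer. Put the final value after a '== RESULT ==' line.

Traverse from the root:
N0 x:[73/3,38] y:[24,87/2] z:[37/2,71/2] -> hit [73/3,71/2], descend [5, 12]
  N5 x:[73/3,30] y:[49/2,41] z:[37/2,32] -> hit [49/2,30], descend [3, 11]
    N3 x:[73/3,30] y:[49/2,57/2] z:[43/2,32] -> hit [49/2,57/2], descend [2, 10]
      N2 x:[27,30] y:[49/2,57/2] z:[26,59/2] -> hit [27,57/2] leaf, test {P4(miss), P14(miss), P15@t=28}
      N10 x:[73/3,27] y:[49/2,28] z:[43/2,32] -> hit [49/2,27] leaf, test {P7(miss), P9(miss)}
    N11 x:[74/3,85/3] y:[36,41] z:[37/2,57/2] -> miss, prune
  N12 x:[95/3,38] y:[24,87/2] z:[23,71/2] -> hit [95/3,71/2], descend [7, 9]
    N7 x:[95/3,38] y:[71/2,87/2] z:[23,67/2] -> miss, prune
    N9 x:[95/3,110/3] y:[24,34] z:[26,71/2] -> hit [95/3,34], descend [1, 6]
      N1 x:[95/3,35] y:[24,27] z:[26,71/2] -> miss, prune
      N6 x:[106/3,110/3] y:[29,34] z:[59/2,35] -> miss, prune

Visited [0, 5, 3, 2, 10, 11, 12, 7, 9, 1, 6]. Tests: 11 box, 2 leaf. Nearest: P15.

== RESULT ==
11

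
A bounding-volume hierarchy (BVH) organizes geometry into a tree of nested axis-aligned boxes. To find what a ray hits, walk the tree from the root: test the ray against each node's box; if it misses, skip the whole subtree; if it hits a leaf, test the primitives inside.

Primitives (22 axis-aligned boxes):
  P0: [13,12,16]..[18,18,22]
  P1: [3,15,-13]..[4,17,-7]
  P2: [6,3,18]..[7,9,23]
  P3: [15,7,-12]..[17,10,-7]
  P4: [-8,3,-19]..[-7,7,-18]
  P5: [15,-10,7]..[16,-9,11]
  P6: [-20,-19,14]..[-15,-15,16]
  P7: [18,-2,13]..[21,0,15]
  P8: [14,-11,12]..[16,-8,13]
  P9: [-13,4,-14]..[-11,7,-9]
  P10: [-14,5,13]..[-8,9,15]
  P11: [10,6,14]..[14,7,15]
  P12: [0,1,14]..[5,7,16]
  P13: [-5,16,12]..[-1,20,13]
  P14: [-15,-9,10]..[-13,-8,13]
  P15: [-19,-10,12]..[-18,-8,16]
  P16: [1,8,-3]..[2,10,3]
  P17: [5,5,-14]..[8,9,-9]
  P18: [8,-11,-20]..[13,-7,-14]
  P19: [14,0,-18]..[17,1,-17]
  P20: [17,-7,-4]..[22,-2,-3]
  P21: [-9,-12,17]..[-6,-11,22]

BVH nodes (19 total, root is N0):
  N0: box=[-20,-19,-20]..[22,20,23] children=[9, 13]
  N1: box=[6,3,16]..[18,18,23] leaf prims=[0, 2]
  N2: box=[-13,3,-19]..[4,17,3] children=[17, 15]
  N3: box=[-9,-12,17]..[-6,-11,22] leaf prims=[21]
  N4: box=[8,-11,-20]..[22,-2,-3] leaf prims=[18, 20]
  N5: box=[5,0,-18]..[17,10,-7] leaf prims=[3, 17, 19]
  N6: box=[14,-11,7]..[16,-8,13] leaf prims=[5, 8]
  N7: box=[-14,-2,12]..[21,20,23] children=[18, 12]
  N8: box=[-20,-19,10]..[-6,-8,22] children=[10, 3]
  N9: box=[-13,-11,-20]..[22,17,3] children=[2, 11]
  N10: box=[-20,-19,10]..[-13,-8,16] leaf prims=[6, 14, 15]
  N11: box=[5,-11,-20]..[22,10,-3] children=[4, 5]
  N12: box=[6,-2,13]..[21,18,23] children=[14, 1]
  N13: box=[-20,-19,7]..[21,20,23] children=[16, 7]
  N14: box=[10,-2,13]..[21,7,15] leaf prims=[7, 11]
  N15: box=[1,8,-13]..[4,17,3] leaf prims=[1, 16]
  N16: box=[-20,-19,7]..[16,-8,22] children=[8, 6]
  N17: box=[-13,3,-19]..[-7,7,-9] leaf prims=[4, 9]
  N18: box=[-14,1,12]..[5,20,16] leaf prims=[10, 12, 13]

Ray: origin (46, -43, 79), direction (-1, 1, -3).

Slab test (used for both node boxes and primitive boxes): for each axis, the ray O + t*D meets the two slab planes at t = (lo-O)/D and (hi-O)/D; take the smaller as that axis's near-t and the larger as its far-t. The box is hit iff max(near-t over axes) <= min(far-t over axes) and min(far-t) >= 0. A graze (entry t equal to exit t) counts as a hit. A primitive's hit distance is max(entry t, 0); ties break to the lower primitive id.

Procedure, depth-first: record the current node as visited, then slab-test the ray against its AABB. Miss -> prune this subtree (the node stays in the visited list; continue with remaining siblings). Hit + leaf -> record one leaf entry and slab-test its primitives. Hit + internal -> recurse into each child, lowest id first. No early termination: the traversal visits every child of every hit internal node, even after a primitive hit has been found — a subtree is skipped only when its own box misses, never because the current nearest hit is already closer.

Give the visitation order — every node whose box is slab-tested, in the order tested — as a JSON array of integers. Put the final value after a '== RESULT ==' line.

Trace the traversal:
N0 x:[24,66] y:[24,63] z:[56/3,33] -> hit [24,33], descend [9, 13]
  N9 x:[24,59] y:[32,60] z:[76/3,33] -> hit [32,33], descend [2, 11]
    N2 x:[42,59] y:[46,60] z:[76/3,98/3] -> miss, prune
    N11 x:[24,41] y:[32,53] z:[82/3,33] -> hit [32,33], descend [4, 5]
      N4 x:[24,38] y:[32,41] z:[82/3,33] -> hit [32,33] leaf, test {P18@t=33, P20(miss)}
      N5 x:[29,41] y:[43,53] z:[86/3,97/3] -> miss, prune
  N13 x:[25,66] y:[24,63] z:[56/3,24] -> miss, prune

Visited [0, 9, 2, 11, 4, 5, 13]. Tests: 7 box, 1 leaf. Nearest: P18.

== RESULT ==
[0, 9, 2, 11, 4, 5, 13]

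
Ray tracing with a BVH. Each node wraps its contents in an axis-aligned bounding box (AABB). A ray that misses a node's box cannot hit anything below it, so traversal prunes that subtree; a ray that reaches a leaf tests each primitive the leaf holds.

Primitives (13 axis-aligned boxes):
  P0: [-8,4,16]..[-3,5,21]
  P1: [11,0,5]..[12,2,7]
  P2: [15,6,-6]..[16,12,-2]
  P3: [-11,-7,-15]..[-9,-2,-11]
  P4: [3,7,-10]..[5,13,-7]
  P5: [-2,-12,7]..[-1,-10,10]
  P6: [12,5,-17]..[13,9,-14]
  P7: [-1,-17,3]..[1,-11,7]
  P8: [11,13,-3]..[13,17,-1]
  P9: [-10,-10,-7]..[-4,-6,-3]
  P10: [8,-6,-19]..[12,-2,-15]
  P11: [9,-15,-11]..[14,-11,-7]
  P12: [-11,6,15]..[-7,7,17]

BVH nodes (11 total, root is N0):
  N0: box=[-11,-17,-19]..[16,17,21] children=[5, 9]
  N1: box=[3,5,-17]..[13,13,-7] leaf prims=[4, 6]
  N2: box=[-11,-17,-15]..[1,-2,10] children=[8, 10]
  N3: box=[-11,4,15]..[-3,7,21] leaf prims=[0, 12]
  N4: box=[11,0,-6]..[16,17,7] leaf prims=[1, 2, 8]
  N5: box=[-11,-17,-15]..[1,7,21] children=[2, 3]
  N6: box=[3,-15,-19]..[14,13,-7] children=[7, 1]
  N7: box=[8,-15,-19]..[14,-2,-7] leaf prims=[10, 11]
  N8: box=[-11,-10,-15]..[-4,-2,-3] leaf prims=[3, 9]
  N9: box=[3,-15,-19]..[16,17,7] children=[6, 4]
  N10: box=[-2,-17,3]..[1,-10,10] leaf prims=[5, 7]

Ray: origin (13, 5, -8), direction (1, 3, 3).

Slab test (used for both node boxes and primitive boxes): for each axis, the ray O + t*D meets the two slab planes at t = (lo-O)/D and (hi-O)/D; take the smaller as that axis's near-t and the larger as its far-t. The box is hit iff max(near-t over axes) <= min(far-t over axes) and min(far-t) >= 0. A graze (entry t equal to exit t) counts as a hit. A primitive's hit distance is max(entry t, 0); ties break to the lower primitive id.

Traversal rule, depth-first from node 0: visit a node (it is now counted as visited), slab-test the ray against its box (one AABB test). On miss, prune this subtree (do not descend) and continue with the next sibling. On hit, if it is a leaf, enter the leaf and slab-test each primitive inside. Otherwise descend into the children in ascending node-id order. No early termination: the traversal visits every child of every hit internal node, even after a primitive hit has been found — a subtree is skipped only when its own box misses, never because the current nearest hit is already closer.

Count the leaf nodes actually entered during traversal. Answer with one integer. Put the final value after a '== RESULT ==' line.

Trace the traversal:
N0 x:[-24,3] y:[-22/3,4] z:[-11/3,29/3] -> hit [-11/3,3], descend [5, 9]
  N5 x:[-24,-12] y:[-22/3,2/3] z:[-7/3,29/3] -> miss, prune
  N9 x:[-10,3] y:[-20/3,4] z:[-11/3,5] -> hit [-11/3,3], descend [4, 6]
    N4 x:[-2,3] y:[-5/3,4] z:[2/3,5] -> hit [2/3,3] leaf, test {P1(miss), P2@t=2, P8(miss)}
    N6 x:[-10,1] y:[-20/3,8/3] z:[-11/3,1/3] -> hit [-11/3,1/3], descend [1, 7]
      N1 x:[-10,0] y:[0,8/3] z:[-3,1/3] -> hit [0,0] leaf, test {P4(miss), P6(miss)}
      N7 x:[-5,1] y:[-20/3,-7/3] z:[-11/3,1/3] -> miss, prune

Summary -> nodes [0, 5, 9, 4, 6, 1, 7]; box-tests=7; leaf-entries=2; first=P2

== RESULT ==
2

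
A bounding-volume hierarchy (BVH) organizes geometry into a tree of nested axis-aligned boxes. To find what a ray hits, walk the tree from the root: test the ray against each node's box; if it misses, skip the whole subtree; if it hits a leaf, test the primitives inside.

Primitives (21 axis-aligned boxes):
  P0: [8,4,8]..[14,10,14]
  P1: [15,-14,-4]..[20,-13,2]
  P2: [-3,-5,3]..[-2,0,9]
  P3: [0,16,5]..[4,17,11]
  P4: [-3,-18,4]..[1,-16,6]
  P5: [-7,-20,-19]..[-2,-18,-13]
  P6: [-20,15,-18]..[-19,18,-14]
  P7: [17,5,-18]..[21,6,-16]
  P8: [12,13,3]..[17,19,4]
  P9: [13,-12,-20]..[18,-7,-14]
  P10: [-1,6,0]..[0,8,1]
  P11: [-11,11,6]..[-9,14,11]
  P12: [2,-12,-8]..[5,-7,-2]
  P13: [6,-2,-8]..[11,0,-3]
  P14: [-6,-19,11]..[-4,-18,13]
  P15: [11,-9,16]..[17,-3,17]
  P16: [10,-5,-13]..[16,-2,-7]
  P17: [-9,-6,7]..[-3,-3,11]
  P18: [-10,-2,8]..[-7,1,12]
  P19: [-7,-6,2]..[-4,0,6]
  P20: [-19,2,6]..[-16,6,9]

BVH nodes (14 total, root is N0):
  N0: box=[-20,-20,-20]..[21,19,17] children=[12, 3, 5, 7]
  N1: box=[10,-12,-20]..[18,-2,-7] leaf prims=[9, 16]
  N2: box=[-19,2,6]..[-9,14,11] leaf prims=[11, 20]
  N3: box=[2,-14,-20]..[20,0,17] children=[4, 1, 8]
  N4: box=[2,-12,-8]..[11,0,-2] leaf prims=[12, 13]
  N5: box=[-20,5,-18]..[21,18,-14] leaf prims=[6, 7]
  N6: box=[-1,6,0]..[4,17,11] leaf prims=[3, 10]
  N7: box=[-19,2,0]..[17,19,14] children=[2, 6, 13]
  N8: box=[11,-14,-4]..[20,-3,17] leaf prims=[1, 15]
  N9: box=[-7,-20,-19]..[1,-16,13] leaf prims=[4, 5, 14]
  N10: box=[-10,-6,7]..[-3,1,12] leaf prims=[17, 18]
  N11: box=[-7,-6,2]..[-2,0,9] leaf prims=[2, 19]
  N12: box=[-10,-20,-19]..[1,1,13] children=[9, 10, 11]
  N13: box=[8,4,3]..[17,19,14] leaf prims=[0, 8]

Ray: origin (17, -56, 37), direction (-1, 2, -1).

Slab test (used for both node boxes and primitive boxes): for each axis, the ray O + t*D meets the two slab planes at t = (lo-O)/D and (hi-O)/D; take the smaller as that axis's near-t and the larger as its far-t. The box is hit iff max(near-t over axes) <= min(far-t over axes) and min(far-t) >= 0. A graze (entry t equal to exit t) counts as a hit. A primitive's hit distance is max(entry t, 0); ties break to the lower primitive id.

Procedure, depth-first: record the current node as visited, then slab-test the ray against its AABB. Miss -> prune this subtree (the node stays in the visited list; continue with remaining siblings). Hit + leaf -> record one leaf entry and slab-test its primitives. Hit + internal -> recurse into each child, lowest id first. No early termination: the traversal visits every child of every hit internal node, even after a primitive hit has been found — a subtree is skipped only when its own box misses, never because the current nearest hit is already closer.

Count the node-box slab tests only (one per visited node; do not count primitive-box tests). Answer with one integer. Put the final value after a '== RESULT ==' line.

Traverse from the root:
N0 x:[-4,37] y:[18,75/2] z:[20,57] -> hit [20,37], descend [3, 5, 7, 12]
  N3 x:[-3,15] y:[21,28] z:[20,57] -> miss, prune
  N5 x:[-4,37] y:[61/2,37] z:[51,55] -> miss, prune
  N7 x:[0,36] y:[29,75/2] z:[23,37] -> hit [29,36], descend [2, 6, 13]
    N2 x:[26,36] y:[29,35] z:[26,31] -> hit [29,31] leaf, test {P11(miss), P20(miss)}
    N6 x:[13,18] y:[31,73/2] z:[26,37] -> miss, prune
    N13 x:[0,9] y:[30,75/2] z:[23,34] -> miss, prune
  N12 x:[16,27] y:[18,57/2] z:[24,56] -> hit [24,27], descend [9, 10, 11]
    N9 x:[16,24] y:[18,20] z:[24,56] -> miss, prune
    N10 x:[20,27] y:[25,57/2] z:[25,30] -> hit [25,27] leaf, test {P17@t=26, P18@t=27}
    N11 x:[19,24] y:[25,28] z:[28,35] -> miss, prune

Visited [0, 3, 5, 7, 2, 6, 13, 12, 9, 10, 11]. Tests: 11 box, 2 leaf. Nearest: P17.

== RESULT ==
11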